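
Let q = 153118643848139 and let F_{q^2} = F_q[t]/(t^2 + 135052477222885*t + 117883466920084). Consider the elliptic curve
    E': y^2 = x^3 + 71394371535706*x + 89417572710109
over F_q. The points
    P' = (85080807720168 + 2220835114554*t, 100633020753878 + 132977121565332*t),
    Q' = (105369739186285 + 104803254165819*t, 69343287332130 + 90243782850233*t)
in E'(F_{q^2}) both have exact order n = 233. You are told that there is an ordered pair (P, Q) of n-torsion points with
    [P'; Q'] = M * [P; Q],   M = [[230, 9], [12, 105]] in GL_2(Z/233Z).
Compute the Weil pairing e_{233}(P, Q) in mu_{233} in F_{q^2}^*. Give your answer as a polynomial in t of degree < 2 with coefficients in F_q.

Under M = [[230,9],[12,105]] in GL_2(Z/233), e_{233}(P',Q') = e_{233}(P,Q)^(230*105-9*12 mod 233).
det M = 230*105 - 9*12 = 24042 = 43 (mod 233); 43^{-1} = 168 (mod 233).
Double-and-add over 11101001: 8-1 doublings, 5-1 additions; each step l_{T,T}/v_{2T} or l_{T,P'}/v at Q'+S for random S.
Miller gives e_{233}(P',Q') = 8058727372885 + 83573417661006*t in F_{153118643848139^2}.
Hence e(P,Q) = 5928831557795 + 91805325351704*t in F_{153118643848139^2}^*.

5928831557795 + 91805325351704*t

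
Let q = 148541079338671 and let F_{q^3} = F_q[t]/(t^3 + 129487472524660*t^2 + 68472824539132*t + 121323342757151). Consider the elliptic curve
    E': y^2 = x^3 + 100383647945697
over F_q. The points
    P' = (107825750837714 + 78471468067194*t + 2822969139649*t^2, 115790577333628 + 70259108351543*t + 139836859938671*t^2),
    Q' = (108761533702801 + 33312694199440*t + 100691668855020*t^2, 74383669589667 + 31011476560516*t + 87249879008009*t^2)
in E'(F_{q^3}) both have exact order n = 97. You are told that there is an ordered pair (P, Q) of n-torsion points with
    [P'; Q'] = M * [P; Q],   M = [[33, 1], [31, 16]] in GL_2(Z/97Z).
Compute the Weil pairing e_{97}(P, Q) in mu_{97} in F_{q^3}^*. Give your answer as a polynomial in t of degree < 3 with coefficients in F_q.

120362604082457 + 20553758672854*t + 30987553463414*t^2

e_{97}(aP+bQ,cP+dQ) = e_{97}(P,Q)^(ad-bc); with (a,b,c,d)=(33,1,31,16) this gives the det-97 law.
det M = 33*16 - 1*31 = 497 = 12 (mod 97); 12^{-1} = 89 (mod 97).
n = 97 = (1100001)_2 (7 bits, wt 3); accumulate f_{97,P'}(Q'+S)/f_{97,P'}(S) along the 6-step ladder.
Miller gives e_{97}(P',Q') = 35504322017969 + 93346636086807*t + 90129593622017*t^2 in F_{148541079338671^3}.
(35504322017969 + 93346636086807*t + 90129593622017*t^2)^{89} mod (148541079338671,f) = 120362604082457 + 20553758672854*t + 30987553463414*t^2.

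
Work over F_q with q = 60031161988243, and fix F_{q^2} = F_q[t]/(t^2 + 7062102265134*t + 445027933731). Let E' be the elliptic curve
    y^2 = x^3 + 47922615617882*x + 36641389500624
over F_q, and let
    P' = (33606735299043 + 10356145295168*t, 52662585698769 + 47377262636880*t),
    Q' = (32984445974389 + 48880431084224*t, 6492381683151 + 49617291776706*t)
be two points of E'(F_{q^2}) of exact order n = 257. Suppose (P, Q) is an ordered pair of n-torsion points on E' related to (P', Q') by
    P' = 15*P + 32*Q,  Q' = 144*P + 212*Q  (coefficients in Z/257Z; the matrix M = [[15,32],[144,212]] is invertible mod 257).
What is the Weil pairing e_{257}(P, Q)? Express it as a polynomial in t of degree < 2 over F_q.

The 257-Weil pairing on E[257] over F_{60031161988243} is alternating-bilinear: e_{257}(P',Q') = e_{257}(P,Q)^det(M).
det M = 15*212 - 32*144 = -1428 = 114 (mod 257); 114^{-1} = 124 (mod 257).
Miller loop for e_{257} over F_{60031161988243^2}: bits of 257 = 100000001; 8 double steps + 1 add steps, l/v at each.
f_P(D_Q)/f_Q(D_P) = 43648462992904 + 21544882033523*t.
Finally e_{257}(P,Q) = 17334954794925 + 12018253802849*t.

17334954794925 + 12018253802849*t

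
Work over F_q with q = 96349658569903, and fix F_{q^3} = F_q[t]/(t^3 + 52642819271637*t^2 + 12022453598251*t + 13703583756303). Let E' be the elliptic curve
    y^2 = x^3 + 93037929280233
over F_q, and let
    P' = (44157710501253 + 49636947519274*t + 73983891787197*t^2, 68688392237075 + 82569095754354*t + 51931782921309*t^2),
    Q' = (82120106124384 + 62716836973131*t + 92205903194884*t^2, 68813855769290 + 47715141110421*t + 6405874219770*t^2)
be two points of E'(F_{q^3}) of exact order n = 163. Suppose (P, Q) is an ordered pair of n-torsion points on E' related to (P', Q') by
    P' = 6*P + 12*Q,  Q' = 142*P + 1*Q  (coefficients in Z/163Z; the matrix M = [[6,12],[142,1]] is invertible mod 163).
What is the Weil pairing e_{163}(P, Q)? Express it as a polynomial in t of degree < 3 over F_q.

Under M = [[6,12],[142,1]] in GL_2(Z/163), e_{163}(P',Q') = e_{163}(P,Q)^(6*1-12*142 mod 163).
Inverting 95 mod 163: 151. Thus e_{163}(P,Q) = e(P',Q')^{151}.
Miller loop for e_{163} over F_{96349658569903^3}: bits of 163 = 10100011; 7 double steps + 3 add steps, l/v at each.
The quotient is 44874342691864 + 80198100758050*t + 31716831917001*t^2.
Hence e(P,Q) = 4705980940789 + 60317653386688*t + 23788920908399*t^2 in F_{96349658569903^3}^*.

4705980940789 + 60317653386688*t + 23788920908399*t^2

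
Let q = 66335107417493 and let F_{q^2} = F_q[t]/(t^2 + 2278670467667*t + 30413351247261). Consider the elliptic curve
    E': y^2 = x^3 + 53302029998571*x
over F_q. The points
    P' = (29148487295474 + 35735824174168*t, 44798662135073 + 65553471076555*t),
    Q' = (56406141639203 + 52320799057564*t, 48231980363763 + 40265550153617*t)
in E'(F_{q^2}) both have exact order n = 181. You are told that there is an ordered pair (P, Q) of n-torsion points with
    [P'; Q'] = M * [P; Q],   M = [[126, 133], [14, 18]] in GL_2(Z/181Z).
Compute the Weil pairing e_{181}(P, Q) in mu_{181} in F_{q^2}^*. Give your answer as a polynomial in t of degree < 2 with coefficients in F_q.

Alternating bilinearity on E[181] (values in mu_{181} in F_{66335107417493^2}) gives e(P',Q') = e(P,Q)^det(M).
det(M) mod 181 = 44; its inverse in (Z/181)^* is 144 (check: 44*144 mod 181 = 1).
Build f_{181,P'} and f_{181,Q'} via the 8-bit ladder of 181=10110101_2; evaluate at shifted divisors; quotient in F_{66335107417493^2}.
f_P(D_Q)/f_Q(D_P) = 26886145624070 + 38072069381526*t.
Raise to 144: e(P,Q) = 27854994727977 + 54681602936021*t in mu_{181}.

27854994727977 + 54681602936021*t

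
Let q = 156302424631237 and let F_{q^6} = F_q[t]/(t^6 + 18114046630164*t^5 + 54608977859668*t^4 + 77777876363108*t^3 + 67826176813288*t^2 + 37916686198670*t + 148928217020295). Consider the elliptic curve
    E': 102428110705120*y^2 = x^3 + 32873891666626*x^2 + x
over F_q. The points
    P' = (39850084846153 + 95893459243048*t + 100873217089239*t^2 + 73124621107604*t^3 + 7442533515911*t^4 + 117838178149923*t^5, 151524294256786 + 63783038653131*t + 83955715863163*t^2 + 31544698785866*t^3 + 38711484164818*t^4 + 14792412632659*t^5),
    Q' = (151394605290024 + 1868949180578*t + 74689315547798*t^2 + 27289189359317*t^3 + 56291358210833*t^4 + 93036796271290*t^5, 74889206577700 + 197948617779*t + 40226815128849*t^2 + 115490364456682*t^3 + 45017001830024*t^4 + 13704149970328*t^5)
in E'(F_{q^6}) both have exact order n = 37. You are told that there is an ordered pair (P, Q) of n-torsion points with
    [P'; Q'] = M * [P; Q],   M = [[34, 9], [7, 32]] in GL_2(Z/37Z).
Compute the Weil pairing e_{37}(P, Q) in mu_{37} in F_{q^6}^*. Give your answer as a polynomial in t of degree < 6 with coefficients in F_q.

126131067612857 + 91810236970248*t + 136973377242894*t^2 + 67490911222032*t^3 + 12373106474566*t^4 + 135591210011802*t^5

e_{37} is bilinear + alternating on E[37], so e_{37}(34*P + 9*Q, 7*P + 32*Q) = e_{37}(P,Q)^(34*32-9*7).
So e_{37}(P,Q) = e_{37}(P',Q')^{10}, since 26*10 = 1 mod 37.
Set x_W=10413400340494*u+94317441811511, y_W=10413400340494*v; then E': y_W^2=x_W^3+21394711740046.
Double-and-add over 100101: 6-1 doublings, 3-1 additions; each step l_{T,T}/v_{2T} or l_{T,P'}/v at Q'+S for random S.
Miller gives e_{37}(P',Q') = 35884313718125 + 21885204008524*t + 41033433629129*t^2 + 41486299610830*t^3 + 68114768053457*t^4 + 48545089631233*t^5 in F_{156302424631237^6}.
(35884313718125 + 21885204008524*t + 41033433629129*t^2 + 41486299610830*t^3 + 68114768053457*t^4 + 48545089631233*t^5)^{10} mod (156302424631237,f) = 126131067612857 + 91810236970248*t + 136973377242894*t^2 + 67490911222032*t^3 + 12373106474566*t^4 + 135591210011802*t^5.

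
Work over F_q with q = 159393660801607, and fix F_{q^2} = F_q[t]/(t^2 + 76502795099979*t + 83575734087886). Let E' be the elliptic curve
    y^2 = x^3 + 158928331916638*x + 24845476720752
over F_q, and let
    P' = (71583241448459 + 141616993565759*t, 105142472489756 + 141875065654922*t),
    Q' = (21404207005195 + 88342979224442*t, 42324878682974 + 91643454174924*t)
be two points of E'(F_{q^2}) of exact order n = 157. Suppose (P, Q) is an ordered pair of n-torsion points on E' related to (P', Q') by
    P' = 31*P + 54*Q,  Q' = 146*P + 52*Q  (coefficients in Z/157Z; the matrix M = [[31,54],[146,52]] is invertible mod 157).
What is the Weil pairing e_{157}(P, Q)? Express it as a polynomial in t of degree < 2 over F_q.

132694943918046 + 38099469431678*t

Since e_{157}(P,P)=e_{157}(Q,Q)=1 and e_{157}(Q,P)=e_{157}(P,Q)^{-1}, expanding e_{157}(31*P + 54*Q,146*P + 52*Q) leaves e(P,Q)^det(M).
det M = 31*52 - 54*146 = -6272 = 8 (mod 157); 8^{-1} = 59 (mod 157).
Build f_{157,P'} and f_{157,Q'} via the 8-bit ladder of 157=10011101_2; evaluate at shifted divisors; quotient in F_{159393660801607^2}.
So e_{157}(P',Q') = 63955884138475 + 34108745635547*t.
e_{157}(P,Q) = (63955884138475 + 34108745635547*t)^{59} = 132694943918046 + 38099469431678*t.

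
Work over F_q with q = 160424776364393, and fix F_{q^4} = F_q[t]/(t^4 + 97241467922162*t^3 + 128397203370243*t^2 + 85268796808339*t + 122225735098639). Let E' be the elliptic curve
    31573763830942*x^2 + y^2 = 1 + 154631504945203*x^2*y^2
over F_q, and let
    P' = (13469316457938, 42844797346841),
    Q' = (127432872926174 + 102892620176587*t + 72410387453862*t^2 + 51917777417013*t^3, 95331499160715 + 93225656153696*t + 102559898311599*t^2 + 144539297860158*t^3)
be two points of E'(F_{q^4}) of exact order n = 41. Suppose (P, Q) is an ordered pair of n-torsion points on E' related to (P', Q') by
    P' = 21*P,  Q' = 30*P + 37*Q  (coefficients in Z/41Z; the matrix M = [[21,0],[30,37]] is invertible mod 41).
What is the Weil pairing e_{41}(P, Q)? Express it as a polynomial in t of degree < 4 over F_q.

Since e_{41}(P,P)=e_{41}(Q,Q)=1 and e_{41}(Q,P)=e_{41}(P,Q)^{-1}, expanding e_{41}(21*P,30*P + 37*Q) leaves e(P,Q)^det(M).
det M = 21*37 - 0*30 = 777 = 39 (mod 41); 39^{-1} = 20 (mod 41).
Edwards->Montgomery: u=(1+y)/(1-y), v=u/x -> 29554374652764v^2=u^3+26749191688106u^2+u; then x_W=9341758812533u+4296748735292: y^2=x^3+23258272835861*x.
6-bit Miller (101001) on E'/F_{160424776364393} with a'=23258272835861, b'=0: accumulate tangent/chord ratios at Q'+S and P'+S'.
Result: e(P',Q') = 115128358935332 + 149681378515158*t + 77512237697576*t^2 + 120956034605236*t^3.
Finally e_{41}(P,Q) = 87392202650787 + 105303101307876*t + 146411368390843*t^2 + 21267496161282*t^3.

87392202650787 + 105303101307876*t + 146411368390843*t^2 + 21267496161282*t^3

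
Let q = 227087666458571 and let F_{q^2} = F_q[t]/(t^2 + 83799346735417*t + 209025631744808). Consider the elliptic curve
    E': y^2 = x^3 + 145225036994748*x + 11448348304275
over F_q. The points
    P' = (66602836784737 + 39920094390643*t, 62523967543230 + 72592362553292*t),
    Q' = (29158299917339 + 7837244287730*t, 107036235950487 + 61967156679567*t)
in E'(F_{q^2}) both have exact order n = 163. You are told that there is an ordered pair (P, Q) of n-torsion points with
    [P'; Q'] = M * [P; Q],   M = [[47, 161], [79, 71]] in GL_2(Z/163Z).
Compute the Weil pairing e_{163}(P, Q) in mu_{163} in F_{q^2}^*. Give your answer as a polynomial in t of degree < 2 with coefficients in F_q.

The 163-Weil pairing on E[163] over F_{227087666458571} is alternating-bilinear: e_{163}(P',Q') = e_{163}(P,Q)^det(M).
Hence e(P,Q) = e(P',Q')^{120} where 120 = 72^{-1} mod 163.
Build f_{163,P'} and f_{163,Q'} via the 8-bit ladder of 163=10100011_2; evaluate at shifted divisors; quotient in F_{227087666458571^2}.
e_{163}(P',Q') = 165661671515846 + 148160990598671*t.
Hence e(P,Q) = 217137662174607 + 110813290940990*t in F_{227087666458571^2}^*.

217137662174607 + 110813290940990*t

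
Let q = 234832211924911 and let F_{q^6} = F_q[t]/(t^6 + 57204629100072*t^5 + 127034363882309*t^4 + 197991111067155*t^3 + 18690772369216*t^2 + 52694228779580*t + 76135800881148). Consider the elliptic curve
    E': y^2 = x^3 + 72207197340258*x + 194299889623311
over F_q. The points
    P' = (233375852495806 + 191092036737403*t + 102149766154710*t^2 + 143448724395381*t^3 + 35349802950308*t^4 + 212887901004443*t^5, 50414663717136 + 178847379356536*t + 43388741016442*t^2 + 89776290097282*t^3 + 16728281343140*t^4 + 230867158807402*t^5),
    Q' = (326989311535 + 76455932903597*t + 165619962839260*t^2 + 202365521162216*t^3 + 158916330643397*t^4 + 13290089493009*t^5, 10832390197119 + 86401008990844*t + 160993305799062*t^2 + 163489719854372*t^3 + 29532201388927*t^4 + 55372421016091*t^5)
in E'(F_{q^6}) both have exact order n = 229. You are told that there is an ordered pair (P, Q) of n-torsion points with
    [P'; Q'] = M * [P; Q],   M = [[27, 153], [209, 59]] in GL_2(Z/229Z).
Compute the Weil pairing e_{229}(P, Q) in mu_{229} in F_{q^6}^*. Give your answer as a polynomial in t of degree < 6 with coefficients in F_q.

34080915339417 + 215825651629949*t + 132318949094713*t^2 + 200684616398764*t^3 + 7239680783708*t^4 + 184349618690553*t^5

Alternating bilinearity on E[229] (values in mu_{229} in F_{234832211924911^6}) gives e(P',Q') = e(P,Q)^det(M).
det(M) mod 229 = 73; its inverse in (Z/229)^* is 160 (check: 73*160 mod 229 = 1).
Run Miller on y^2=x^3+72207197340258*x+194299889623311 over F_{234832211924911}: ladder 11100101 (8 bits); e = f_P(D_Q)/f_Q(D_P).
So e_{229}(P',Q') = 131885655417683 + 50483344835352*t + 100431877188279*t^2 + 140948406819923*t^3 + 218700760112152*t^4 + 167736225487438*t^5.
(131885655417683 + 50483344835352*t + 100431877188279*t^2 + 140948406819923*t^3 + 218700760112152*t^4 + 167736225487438*t^5)^{160} mod (234832211924911,f) = 34080915339417 + 215825651629949*t + 132318949094713*t^2 + 200684616398764*t^3 + 7239680783708*t^4 + 184349618690553*t^5.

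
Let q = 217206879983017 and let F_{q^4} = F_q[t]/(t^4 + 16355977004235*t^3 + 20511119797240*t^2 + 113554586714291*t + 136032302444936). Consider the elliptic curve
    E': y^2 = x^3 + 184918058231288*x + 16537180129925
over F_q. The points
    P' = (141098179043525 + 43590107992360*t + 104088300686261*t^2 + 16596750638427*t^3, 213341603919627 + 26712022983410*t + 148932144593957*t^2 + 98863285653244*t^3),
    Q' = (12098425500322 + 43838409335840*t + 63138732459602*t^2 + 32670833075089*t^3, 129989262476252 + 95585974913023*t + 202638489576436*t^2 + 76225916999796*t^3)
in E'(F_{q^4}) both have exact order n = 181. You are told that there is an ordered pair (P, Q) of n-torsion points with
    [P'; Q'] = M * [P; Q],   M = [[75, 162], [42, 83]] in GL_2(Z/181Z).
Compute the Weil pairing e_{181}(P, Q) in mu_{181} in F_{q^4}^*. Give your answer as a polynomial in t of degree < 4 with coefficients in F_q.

158045815271288 + 108781398894184*t + 178121229266931*t^2 + 132620728912687*t^3

Since e_{181}(P,P)=e_{181}(Q,Q)=1 and e_{181}(Q,P)=e_{181}(P,Q)^{-1}, expanding e_{181}(75*P + 162*Q,42*P + 83*Q) leaves e(P,Q)^det(M).
det(M) mod 181 = 145; its inverse in (Z/181)^* is 5 (check: 145*5 mod 181 = 1).
Build f_{181,P'} and f_{181,Q'} via the 8-bit ladder of 181=10110101_2; evaluate at shifted divisors; quotient in F_{217206879983017^4}.
The quotient is 176113574635526 + 194072012268359*t + 73022291146471*t^2 + 82194345774922*t^3.
Raise to 5: e(P,Q) = 158045815271288 + 108781398894184*t + 178121229266931*t^2 + 132620728912687*t^3 in mu_{181}.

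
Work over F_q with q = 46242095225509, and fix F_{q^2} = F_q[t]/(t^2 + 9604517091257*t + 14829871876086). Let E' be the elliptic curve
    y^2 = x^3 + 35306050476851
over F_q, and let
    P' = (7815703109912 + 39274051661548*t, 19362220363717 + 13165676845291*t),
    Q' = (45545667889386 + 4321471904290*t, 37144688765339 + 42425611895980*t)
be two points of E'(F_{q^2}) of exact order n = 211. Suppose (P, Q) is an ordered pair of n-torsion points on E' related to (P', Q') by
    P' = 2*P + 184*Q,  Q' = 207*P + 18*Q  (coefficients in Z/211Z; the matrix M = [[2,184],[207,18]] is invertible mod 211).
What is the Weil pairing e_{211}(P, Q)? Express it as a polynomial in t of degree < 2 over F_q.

e_{211}(aP+bQ,cP+dQ) = e_{211}(P,Q)^(ad-bc); with (a,b,c,d)=(2,184,207,18) this gives the det-211 law.
det M = 2*18 - 184*207 = -38052 = 139 (mod 211); 139^{-1} = 126 (mod 211).
Double-and-add over 11010011: 8-1 doublings, 5-1 additions; each step l_{T,T}/v_{2T} or l_{T,P'}/v at Q'+S for random S.
Result: e(P',Q') = 40329132493811 + 40351712442373*t.
(40329132493811 + 40351712442373*t)^{126} mod (46242095225509,f) = 34582410050702 + 19584668283874*t.

34582410050702 + 19584668283874*t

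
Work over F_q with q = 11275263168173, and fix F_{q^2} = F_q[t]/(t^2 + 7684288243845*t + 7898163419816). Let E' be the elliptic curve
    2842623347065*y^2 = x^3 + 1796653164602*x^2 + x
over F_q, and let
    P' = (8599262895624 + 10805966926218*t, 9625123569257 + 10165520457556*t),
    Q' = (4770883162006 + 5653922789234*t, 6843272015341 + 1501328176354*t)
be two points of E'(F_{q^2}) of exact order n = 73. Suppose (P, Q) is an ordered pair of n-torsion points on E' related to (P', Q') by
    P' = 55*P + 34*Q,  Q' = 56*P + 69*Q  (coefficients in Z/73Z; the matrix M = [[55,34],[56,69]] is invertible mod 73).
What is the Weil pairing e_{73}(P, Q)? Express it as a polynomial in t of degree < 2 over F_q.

Alternating bilinearity on E[73] (values in mu_{73} in F_{11275263168173^2}) gives e(P',Q') = e(P,Q)^det(M).
55*69 - 34*56 = 1891; reduced mod 73: det = 66, inverse 52.
Montgomery->Weierstrass: x_W = 791603289290*x+11239511330321, y_W=791603289290*y on F_{11275263168173}; lands on y^2=x^3+5037396482213*x+3322091279853.
n = 73 = (1001001)_2 (7 bits, wt 3); accumulate f_{73,P'}(Q'+S)/f_{73,P'}(S) along the 6-step ladder.
So e_{73}(P',Q') = 8169848440780 + 9117043174388*t.
e_{73}(P,Q) = (8169848440780 + 9117043174388*t)^{52} = 4903175501055 + 4939577349620*t.

4903175501055 + 4939577349620*t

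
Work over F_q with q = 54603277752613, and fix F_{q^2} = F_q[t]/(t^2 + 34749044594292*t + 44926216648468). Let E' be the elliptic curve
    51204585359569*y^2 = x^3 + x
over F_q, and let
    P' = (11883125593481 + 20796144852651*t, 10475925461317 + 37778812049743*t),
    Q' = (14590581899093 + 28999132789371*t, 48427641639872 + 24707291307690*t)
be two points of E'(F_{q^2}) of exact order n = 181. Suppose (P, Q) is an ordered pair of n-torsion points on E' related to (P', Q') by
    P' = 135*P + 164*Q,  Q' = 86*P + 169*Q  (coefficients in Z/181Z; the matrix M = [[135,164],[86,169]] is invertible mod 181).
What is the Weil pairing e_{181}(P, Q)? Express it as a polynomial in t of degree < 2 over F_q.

14873228826983 + 50984087129019*t

Under M = [[135,164],[86,169]] in GL_2(Z/181), e_{181}(P',Q') = e_{181}(P,Q)^(135*169-164*86 mod 181).
det M = 135*169 - 164*86 = 8711 = 23 (mod 181); 23^{-1} = 63 (mod 181).
Undo Montgomery via alpha=0, beta=1573216305794: (a',b')=(40793077801656,0) over F_{54603277752613}.
8-bit Miller (10110101) on E'/F_{54603277752613} with a'=40793077801656, b'=0: accumulate tangent/chord ratios at Q'+S and P'+S'.
f_P(D_Q)/f_Q(D_P) = 41621911222468 + 33770243692275*t.
Hence e(P,Q) = 14873228826983 + 50984087129019*t in F_{54603277752613^2}^*.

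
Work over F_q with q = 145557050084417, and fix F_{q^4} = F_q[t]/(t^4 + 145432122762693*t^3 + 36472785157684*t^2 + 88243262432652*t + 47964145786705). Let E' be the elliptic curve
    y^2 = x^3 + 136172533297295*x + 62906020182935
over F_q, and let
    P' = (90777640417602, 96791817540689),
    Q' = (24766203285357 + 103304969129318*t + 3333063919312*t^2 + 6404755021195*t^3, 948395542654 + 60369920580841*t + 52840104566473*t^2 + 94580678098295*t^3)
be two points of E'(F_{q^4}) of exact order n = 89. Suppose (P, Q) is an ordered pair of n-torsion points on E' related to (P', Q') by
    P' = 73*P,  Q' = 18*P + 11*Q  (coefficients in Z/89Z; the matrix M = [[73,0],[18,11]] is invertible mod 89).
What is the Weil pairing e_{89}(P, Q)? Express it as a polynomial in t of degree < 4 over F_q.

37759838659501 + 89961526949726*t + 4043856778107*t^2 + 137110640036441*t^3

Alternating bilinearity on E[89] (values in mu_{89} in F_{145557050084417^4}) gives e(P',Q') = e(P,Q)^det(M).
Hence e(P,Q) = e(P',Q')^{45} where 45 = 2^{-1} mod 89.
Miller loop for e_{89} over F_{145557050084417^4}: bits of 89 = 1011001; 6 double steps + 3 add steps, l/v at each.
Result: e(P',Q') = 113589088353828 + 96622524911131*t + 9273936501586*t^2 + 15694199446071*t^3.
e_{89}(P,Q) = (113589088353828 + 96622524911131*t + 9273936501586*t^2 + 15694199446071*t^3)^{45} = 37759838659501 + 89961526949726*t + 4043856778107*t^2 + 137110640036441*t^3.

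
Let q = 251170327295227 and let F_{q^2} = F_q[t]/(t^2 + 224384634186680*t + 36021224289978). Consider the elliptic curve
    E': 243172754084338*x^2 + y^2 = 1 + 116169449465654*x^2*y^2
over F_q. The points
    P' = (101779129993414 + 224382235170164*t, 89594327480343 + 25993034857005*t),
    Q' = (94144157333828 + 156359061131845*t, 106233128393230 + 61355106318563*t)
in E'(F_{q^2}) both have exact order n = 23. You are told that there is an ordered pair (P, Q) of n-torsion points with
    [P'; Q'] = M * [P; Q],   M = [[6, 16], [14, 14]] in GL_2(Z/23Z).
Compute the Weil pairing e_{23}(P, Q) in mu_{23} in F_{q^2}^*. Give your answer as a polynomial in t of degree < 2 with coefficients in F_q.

24310957983224 + 195446736202792*t

e_{23}(aP+bQ,cP+dQ) = e_{23}(P,Q)^(ad-bc); with (a,b,c,d)=(6,16,14,14) this gives the det-23 law.
So e_{23}(P,Q) = e_{23}(P',Q')^{11}, since 21*11 = 1 mod 23.
Map (x,y)_Ed via u=(1+y)/(1-y), v=(1+y)/((1-y)x) to Montgomery A=216811977377449,B=39252629018803; then to (a',b')=(10107191524897,121028814793815).
n = 23 = (10111)_2 (5 bits, wt 4); accumulate f_{23,P'}(Q'+S)/f_{23,P'}(S) along the 4-step ladder.
Result: e(P',Q') = 101552363268819 + 123847376330858*t.
Hence e(P,Q) = 24310957983224 + 195446736202792*t in F_{251170327295227^2}^*.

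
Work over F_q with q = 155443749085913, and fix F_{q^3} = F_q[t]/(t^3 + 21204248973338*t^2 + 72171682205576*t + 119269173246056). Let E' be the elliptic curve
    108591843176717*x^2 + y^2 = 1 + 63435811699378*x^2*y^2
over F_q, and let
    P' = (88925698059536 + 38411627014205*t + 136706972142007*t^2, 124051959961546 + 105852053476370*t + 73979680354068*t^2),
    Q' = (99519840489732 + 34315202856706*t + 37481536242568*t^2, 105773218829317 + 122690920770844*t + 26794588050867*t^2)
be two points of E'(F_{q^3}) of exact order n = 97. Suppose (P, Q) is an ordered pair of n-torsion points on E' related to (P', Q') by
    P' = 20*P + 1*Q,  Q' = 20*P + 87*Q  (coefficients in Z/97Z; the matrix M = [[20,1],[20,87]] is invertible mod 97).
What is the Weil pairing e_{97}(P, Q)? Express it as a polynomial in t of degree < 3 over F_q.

40989433427674 + 143622992833780*t + 105982205058098*t^2

Since e_{97}(P,P)=e_{97}(Q,Q)=1 and e_{97}(Q,P)=e_{97}(P,Q)^{-1}, expanding e_{97}(20*P + 1*Q,20*P + 87*Q) leaves e(P,Q)^det(M).
det(M) mod 97 = 71; its inverse in (Z/97)^* is 41 (check: 71*41 mod 97 = 1).
Map (x,y)_Ed via u=(1+y)/(1-y), v=(1+y)/((1-y)x) to Montgomery A=25580780844643,B=13330135124683; then to (a',b')=(112788308372880,129702475210182).
n = 97 = (1100001)_2 (7 bits, wt 3); accumulate f_{97,P'}(Q'+S)/f_{97,P'}(S) along the 6-step ladder.
e_{97}(P',Q') = 69006517651597 + 10245811164447*t + 11059505430959*t^2.
(69006517651597 + 10245811164447*t + 11059505430959*t^2)^{41} mod (155443749085913,f) = 40989433427674 + 143622992833780*t + 105982205058098*t^2.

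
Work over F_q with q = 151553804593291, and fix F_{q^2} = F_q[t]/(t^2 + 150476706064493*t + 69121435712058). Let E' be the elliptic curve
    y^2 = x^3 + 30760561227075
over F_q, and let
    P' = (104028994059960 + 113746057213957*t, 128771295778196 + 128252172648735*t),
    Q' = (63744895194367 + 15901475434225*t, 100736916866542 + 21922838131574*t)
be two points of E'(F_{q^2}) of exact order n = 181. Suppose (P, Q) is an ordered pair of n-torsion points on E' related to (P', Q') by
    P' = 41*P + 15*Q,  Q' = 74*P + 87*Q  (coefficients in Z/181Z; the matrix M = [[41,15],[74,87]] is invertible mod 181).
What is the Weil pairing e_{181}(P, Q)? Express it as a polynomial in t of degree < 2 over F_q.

76128079068102 + 48659820283795*t

e_{181} is bilinear + alternating on E[181], so e_{181}(41*P + 15*Q, 74*P + 87*Q) = e_{181}(P,Q)^(41*87-15*74).
41*87 - 15*74 = 2457; reduced mod 181: det = 104, inverse 47.
n = 181 = (10110101)_2 (8 bits, wt 5); accumulate f_{181,P'}(Q'+S)/f_{181,P'}(S) along the 7-step ladder.
So e_{181}(P',Q') = 45508613741761 + 27137978230243*t.
Hence e(P,Q) = 76128079068102 + 48659820283795*t in F_{151553804593291^2}^*.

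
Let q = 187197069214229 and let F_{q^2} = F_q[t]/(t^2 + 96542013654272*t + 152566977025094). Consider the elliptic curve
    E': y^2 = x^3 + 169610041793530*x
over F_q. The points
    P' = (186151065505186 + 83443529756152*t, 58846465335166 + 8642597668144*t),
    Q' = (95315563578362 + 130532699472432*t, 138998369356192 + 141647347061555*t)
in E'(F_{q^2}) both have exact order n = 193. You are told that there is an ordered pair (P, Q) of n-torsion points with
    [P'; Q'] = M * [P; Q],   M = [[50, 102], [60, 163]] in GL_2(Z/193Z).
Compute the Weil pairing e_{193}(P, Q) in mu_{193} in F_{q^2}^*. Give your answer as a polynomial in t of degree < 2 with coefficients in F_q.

The 193-Weil pairing on E[193] over F_{187197069214229} is alternating-bilinear: e_{193}(P',Q') = e_{193}(P,Q)^det(M).
So e_{193}(P,Q) = e_{193}(P',Q')^{83}, since 100*83 = 1 mod 193.
Run Miller on y^2=x^3+169610041793530*x over F_{187197069214229}: ladder 11000001 (8 bits); e = f_P(D_Q)/f_Q(D_P).
e_{193}(P',Q') = 57552947257304 + 2016337741797*t.
Raise to 83: e(P,Q) = 153324704596784 + 102903847754339*t in mu_{193}.

153324704596784 + 102903847754339*t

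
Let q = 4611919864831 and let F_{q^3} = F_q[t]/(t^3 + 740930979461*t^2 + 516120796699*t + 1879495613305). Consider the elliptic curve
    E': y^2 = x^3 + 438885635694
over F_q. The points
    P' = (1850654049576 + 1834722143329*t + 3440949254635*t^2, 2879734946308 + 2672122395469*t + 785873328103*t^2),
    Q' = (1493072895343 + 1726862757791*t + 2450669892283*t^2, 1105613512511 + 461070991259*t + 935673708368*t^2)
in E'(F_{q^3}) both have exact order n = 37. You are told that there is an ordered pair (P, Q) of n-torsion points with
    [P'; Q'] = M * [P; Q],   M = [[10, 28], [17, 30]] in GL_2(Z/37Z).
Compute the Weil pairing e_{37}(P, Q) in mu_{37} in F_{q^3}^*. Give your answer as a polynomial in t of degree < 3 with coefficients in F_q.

The 37-Weil pairing on E[37] over F_{4611919864831} is alternating-bilinear: e_{37}(P',Q') = e_{37}(P,Q)^det(M).
Hence e(P,Q) = e(P',Q')^{33} where 33 = 9^{-1} mod 37.
Build f_{37,P'} and f_{37,Q'} via the 6-bit ladder of 37=100101_2; evaluate at shifted divisors; quotient in F_{4611919864831^3}.
f_P(D_Q)/f_Q(D_P) = 2106258890974 + 656532708054*t + 1496863678111*t^2.
Finally e_{37}(P,Q) = 1779756020670 + 1690757191956*t + 406915174520*t^2.

1779756020670 + 1690757191956*t + 406915174520*t^2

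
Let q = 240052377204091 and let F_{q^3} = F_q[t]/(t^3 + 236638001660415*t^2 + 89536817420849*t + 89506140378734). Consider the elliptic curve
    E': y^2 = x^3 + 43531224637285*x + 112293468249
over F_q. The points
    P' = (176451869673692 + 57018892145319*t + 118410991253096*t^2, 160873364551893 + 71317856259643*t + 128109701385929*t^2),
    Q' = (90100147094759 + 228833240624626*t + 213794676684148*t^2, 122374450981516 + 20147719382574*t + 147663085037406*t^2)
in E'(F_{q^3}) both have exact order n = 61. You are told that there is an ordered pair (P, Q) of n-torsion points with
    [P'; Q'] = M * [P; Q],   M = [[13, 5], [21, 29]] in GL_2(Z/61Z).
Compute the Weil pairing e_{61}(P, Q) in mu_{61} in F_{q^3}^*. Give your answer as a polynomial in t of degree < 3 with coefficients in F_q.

208963866984384 + 180172142978228*t + 141542824052481*t^2

e_{61}(aP+bQ,cP+dQ) = e_{61}(P,Q)^(ad-bc); with (a,b,c,d)=(13,5,21,29) this gives the det-61 law.
So e_{61}(P,Q) = e_{61}(P',Q')^{24}, since 28*24 = 1 mod 61.
Build f_{61,P'} and f_{61,Q'} via the 6-bit ladder of 61=111101_2; evaluate at shifted divisors; quotient in F_{240052377204091^3}.
So e_{61}(P',Q') = 14936306574182 + 59406506580858*t + 234898781503189*t^2.
Thus e_{61}(P,Q) = 208963866984384 + 180172142978228*t + 141542824052481*t^2.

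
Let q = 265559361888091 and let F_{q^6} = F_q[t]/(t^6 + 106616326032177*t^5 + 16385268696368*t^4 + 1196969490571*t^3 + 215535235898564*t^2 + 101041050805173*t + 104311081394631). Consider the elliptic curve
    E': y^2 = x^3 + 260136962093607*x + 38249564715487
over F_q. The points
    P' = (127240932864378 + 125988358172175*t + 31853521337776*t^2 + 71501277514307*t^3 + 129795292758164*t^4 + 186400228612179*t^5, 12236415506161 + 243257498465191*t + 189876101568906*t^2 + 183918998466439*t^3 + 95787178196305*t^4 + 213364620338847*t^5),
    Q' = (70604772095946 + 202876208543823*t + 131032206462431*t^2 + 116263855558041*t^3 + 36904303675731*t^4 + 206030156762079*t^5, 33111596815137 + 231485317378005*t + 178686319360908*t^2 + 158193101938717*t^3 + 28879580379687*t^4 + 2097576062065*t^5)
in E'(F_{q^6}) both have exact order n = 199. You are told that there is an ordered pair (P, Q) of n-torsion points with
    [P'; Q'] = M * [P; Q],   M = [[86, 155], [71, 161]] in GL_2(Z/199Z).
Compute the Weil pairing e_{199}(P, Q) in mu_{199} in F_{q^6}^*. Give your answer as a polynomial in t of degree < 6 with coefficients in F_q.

245569151382348 + 246835044221940*t + 151748733655532*t^2 + 230039217094078*t^3 + 58970251886007*t^4 + 110882330710124*t^5

Alternating bilinearity on E[199] (values in mu_{199} in F_{265559361888091^6}) gives e(P',Q') = e(P,Q)^det(M).
det(M) mod 199 = 55; its inverse in (Z/199)^* is 76 (check: 55*76 mod 199 = 1).
n = 199 = (11000111)_2 (8 bits, wt 5); accumulate f_{199,P'}(Q'+S)/f_{199,P'}(S) along the 7-step ladder.
Result: e(P',Q') = 37879889140679 + 194111964075389*t + 31170836827140*t^2 + 196457525304815*t^3 + 108724142366262*t^4 + 25129713188626*t^5.
Hence e(P,Q) = 245569151382348 + 246835044221940*t + 151748733655532*t^2 + 230039217094078*t^3 + 58970251886007*t^4 + 110882330710124*t^5 in F_{265559361888091^6}^*.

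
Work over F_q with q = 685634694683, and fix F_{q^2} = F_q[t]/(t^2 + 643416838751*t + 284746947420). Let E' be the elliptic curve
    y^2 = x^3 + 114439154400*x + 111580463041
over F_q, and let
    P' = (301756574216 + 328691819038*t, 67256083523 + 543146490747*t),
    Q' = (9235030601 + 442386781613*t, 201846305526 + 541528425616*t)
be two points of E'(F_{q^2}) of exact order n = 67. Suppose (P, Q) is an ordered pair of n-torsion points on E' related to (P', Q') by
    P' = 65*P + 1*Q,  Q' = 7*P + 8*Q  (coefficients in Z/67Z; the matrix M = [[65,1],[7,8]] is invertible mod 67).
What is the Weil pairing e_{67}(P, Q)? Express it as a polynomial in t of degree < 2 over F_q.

275338526294 + 198104673355*t

e_{67} is bilinear + alternating on E[67], so e_{67}(65*P + 1*Q, 7*P + 8*Q) = e_{67}(P,Q)^(65*8-1*7).
det M = 65*8 - 1*7 = 513 = 44 (mod 67); 44^{-1} = 32 (mod 67).
n = 67 = (1000011)_2 (7 bits, wt 3); accumulate f_{67,P'}(Q'+S)/f_{67,P'}(S) along the 6-step ladder.
The quotient is 482184166997 + 632615995064*t.
(482184166997 + 632615995064*t)^{32} mod (685634694683,f) = 275338526294 + 198104673355*t.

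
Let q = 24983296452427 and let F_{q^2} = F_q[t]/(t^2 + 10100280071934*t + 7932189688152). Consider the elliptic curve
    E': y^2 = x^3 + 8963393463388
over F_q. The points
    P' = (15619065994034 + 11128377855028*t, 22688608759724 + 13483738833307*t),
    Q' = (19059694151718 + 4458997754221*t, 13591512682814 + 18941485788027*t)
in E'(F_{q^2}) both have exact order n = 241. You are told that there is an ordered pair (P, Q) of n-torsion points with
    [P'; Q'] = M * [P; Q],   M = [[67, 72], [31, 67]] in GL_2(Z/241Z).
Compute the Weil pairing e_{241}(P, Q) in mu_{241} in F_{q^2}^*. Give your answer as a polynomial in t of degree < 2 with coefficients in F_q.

Alternating bilinearity on E[241] (values in mu_{241} in F_{24983296452427^2}) gives e(P',Q') = e(P,Q)^det(M).
67*67 - 72*31 = 2257; reduced mod 241: det = 88, inverse 63.
Build f_{241,P'} and f_{241,Q'} via the 8-bit ladder of 241=11110001_2; evaluate at shifted divisors; quotient in F_{24983296452427^2}.
f_P(D_Q)/f_Q(D_P) = 6410495395112 + 2559917732746*t.
Raise to 63: e(P,Q) = 10234778282396 + 8362638611001*t in mu_{241}.

10234778282396 + 8362638611001*t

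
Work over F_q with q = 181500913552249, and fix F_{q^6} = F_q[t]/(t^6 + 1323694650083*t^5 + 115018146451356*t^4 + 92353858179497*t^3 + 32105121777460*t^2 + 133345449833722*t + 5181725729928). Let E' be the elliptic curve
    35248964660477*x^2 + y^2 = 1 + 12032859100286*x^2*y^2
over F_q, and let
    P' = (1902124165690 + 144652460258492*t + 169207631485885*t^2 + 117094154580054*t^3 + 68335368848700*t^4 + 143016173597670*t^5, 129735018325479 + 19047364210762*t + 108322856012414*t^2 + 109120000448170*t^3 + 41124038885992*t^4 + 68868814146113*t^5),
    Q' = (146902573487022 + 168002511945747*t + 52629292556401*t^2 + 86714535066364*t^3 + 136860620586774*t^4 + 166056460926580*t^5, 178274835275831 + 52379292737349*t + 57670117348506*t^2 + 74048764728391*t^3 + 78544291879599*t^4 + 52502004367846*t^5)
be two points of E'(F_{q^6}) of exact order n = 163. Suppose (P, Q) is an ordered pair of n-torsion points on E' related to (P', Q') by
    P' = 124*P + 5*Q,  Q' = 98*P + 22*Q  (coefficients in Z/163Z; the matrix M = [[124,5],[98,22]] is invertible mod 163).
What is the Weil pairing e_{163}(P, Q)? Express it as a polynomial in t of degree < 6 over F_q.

Since e_{163}(P,P)=e_{163}(Q,Q)=1 and e_{163}(Q,P)=e_{163}(P,Q)^{-1}, expanding e_{163}(124*P + 5*Q,98*P + 22*Q) leaves e(P,Q)^det(M).
So e_{163}(P,Q) = e_{163}(P',Q')^{100}, since 119*100 = 1 mod 163.
Map (x,y)_Ed via u=(1+y)/(1-y), v=(1+y)/((1-y)x) to Montgomery A=154968044773571,B=70272493870437; then to (a',b')=(79434031448967,74599853814019).
Double-and-add over 10100011: 8-1 doublings, 4-1 additions; each step l_{T,T}/v_{2T} or l_{T,P'}/v at Q'+S for random S.
Miller gives e_{163}(P',Q') = 114084350386516 + 44549114168803*t + 8224366539305*t^2 + 69882651440071*t^3 + 48936562848223*t^4 + 91995595727599*t^5 in F_{181500913552249^6}.
Raise to 100: e(P,Q) = 177234007163228 + 44290437214141*t + 84826729634916*t^2 + 121284879842504*t^3 + 161683932846626*t^4 + 54859575895317*t^5 in mu_{163}.

177234007163228 + 44290437214141*t + 84826729634916*t^2 + 121284879842504*t^3 + 161683932846626*t^4 + 54859575895317*t^5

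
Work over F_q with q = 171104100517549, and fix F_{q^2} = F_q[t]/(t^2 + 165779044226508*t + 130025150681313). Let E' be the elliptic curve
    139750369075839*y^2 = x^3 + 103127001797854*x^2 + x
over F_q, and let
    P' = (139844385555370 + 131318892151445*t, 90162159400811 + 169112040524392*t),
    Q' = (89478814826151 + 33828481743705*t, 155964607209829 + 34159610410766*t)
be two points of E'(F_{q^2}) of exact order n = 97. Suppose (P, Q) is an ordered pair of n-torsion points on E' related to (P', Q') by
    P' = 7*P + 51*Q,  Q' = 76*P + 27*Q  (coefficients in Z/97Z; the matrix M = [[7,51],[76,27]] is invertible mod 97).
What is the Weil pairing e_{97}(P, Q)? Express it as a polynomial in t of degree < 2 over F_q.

Alternating bilinearity on E[97] (values in mu_{97} in F_{171104100517549^2}) gives e(P',Q') = e(P,Q)^det(M).
det M = 7*27 - 51*76 = -3687 = 96 (mod 97); 96^{-1} = 96 (mod 97).
(x,y)|->(74425822440251x+33138740694954,74425822440251y) sends E' to y^2=x^3+128766552592193*x+140414537413880.
Run Miller on y^2=x^3+128766552592193*x+140414537413880 over F_{171104100517549}: ladder 1100001 (7 bits); e = f_P(D_Q)/f_Q(D_P).
e_{97}(P',Q') = 59778507686053 + 104917050089205*t.
Thus e_{97}(P,Q) = 82854890871651 + 66187050428344*t.

82854890871651 + 66187050428344*t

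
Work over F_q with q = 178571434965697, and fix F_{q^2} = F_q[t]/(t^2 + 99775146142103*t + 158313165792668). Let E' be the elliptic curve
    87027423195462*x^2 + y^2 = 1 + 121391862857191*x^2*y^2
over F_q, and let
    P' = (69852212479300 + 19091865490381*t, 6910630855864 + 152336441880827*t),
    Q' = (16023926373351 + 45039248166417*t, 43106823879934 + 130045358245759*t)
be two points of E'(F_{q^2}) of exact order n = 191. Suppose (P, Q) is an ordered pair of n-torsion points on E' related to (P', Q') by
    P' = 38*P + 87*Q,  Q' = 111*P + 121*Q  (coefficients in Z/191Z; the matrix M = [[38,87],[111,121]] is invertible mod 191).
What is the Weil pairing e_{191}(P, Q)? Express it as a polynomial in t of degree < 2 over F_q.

31597594076582 + 72239732281018*t

e_{191} is bilinear + alternating on E[191], so e_{191}(38*P + 87*Q, 111*P + 121*Q) = e_{191}(P,Q)^(38*121-87*111).
So e_{191}(P,Q) = e_{191}(P',Q')^{115}, since 98*115 = 1 mod 191.
Edwards->Montgomery: u=(1+y)/(1-y), v=u/x -> 73308450521257v^2=u^3+100463211465015u^2+u; then x_W=36051748825992u+4974641847826: y^2=x^3+429906604632*x+158206543584390.
Double-and-add over 10111111: 8-1 doublings, 7-1 additions; each step l_{T,T}/v_{2T} or l_{T,P'}/v at Q'+S for random S.
f_P(D_Q)/f_Q(D_P) = 71061143810539 + 84005015436881*t.
(71061143810539 + 84005015436881*t)^{115} mod (178571434965697,f) = 31597594076582 + 72239732281018*t.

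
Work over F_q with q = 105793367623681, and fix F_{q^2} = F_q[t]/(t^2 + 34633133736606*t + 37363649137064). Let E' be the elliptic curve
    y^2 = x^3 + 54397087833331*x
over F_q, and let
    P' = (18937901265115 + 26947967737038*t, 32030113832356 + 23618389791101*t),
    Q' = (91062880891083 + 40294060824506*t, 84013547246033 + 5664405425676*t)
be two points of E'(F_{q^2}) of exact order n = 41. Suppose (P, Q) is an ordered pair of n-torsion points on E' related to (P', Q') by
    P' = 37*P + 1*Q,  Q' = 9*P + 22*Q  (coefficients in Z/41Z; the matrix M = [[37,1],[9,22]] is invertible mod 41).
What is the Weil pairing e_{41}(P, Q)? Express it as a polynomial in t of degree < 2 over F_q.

54539292041041 + 68876717747345*t

Since e_{41}(P,P)=e_{41}(Q,Q)=1 and e_{41}(Q,P)=e_{41}(P,Q)^{-1}, expanding e_{41}(37*P + 1*Q,9*P + 22*Q) leaves e(P,Q)^det(M).
Hence e(P,Q) = e(P',Q')^{30} where 30 = 26^{-1} mod 41.
Miller loop for e_{41} over F_{105793367623681^2}: bits of 41 = 101001; 5 double steps + 2 add steps, l/v at each.
f_P(D_Q)/f_Q(D_P) = 58459971356397 + 30518409189038*t.
Raise to 30: e(P,Q) = 54539292041041 + 68876717747345*t in mu_{41}.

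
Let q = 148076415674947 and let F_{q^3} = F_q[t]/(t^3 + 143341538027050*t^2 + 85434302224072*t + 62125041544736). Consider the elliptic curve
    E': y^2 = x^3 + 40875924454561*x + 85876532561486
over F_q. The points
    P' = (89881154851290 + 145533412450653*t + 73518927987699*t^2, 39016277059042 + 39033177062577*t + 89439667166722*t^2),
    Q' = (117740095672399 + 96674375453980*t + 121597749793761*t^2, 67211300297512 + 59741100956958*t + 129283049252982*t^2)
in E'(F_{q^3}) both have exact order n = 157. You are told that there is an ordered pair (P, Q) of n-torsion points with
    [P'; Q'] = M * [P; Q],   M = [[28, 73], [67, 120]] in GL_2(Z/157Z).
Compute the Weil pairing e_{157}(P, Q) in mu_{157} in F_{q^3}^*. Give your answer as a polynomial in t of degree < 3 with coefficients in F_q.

Alternating bilinearity on E[157] (values in mu_{157} in F_{148076415674947^3}) gives e(P',Q') = e(P,Q)^det(M).
det(M) mod 157 = 39; its inverse in (Z/157)^* is 153 (check: 39*153 mod 157 = 1).
8-bit Miller (10011101) on E'/F_{148076415674947} with a'=40875924454561, b'=85876532561486: accumulate tangent/chord ratios at Q'+S and P'+S'.
e_{157}(P',Q') = 44229588880196 + 139353135292712*t + 56093950472905*t^2.
e_{157}(P,Q) = (44229588880196 + 139353135292712*t + 56093950472905*t^2)^{153} = 45345793285030 + 57050976459189*t + 46267447635413*t^2.

45345793285030 + 57050976459189*t + 46267447635413*t^2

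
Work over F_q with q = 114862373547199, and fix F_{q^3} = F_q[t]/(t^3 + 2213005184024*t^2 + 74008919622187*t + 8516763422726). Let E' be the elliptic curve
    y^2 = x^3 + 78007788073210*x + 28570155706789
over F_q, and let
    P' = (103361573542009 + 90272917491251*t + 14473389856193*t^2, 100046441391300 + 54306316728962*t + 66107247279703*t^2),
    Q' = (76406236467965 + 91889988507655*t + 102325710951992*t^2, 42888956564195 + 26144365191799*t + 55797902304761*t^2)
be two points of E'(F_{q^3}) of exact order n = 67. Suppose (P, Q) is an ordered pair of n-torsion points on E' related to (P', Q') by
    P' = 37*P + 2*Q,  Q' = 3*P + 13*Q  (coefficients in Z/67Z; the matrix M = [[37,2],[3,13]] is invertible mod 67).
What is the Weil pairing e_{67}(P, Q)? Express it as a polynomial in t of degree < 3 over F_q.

99370550934807 + 21124066069227*t + 76624060706535*t^2

The 67-Weil pairing on E[67] over F_{114862373547199} is alternating-bilinear: e_{67}(P',Q') = e_{67}(P,Q)^det(M).
Inverting 6 mod 67: 56. Thus e_{67}(P,Q) = e(P',Q')^{56}.
n = 67 = (1000011)_2 (7 bits, wt 3); accumulate f_{67,P'}(Q'+S)/f_{67,P'}(S) along the 6-step ladder.
e_{67}(P',Q') = 23269037608343 + 54237603881012*t + 71186974951460*t^2.
Hence e(P,Q) = 99370550934807 + 21124066069227*t + 76624060706535*t^2 in F_{114862373547199^3}^*.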